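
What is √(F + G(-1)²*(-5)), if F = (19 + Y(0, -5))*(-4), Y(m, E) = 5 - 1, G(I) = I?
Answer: I*√97 ≈ 9.8489*I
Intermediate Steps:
Y(m, E) = 4
F = -92 (F = (19 + 4)*(-4) = 23*(-4) = -92)
√(F + G(-1)²*(-5)) = √(-92 + (-1)²*(-5)) = √(-92 + 1*(-5)) = √(-92 - 5) = √(-97) = I*√97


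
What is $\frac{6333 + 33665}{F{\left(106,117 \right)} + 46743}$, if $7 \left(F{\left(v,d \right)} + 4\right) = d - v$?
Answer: $\frac{139993}{163592} \approx 0.85574$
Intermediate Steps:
$F{\left(v,d \right)} = -4 - \frac{v}{7} + \frac{d}{7}$ ($F{\left(v,d \right)} = -4 + \frac{d - v}{7} = -4 + \left(- \frac{v}{7} + \frac{d}{7}\right) = -4 - \frac{v}{7} + \frac{d}{7}$)
$\frac{6333 + 33665}{F{\left(106,117 \right)} + 46743} = \frac{6333 + 33665}{\left(-4 - \frac{106}{7} + \frac{1}{7} \cdot 117\right) + 46743} = \frac{39998}{\left(-4 - \frac{106}{7} + \frac{117}{7}\right) + 46743} = \frac{39998}{- \frac{17}{7} + 46743} = \frac{39998}{\frac{327184}{7}} = 39998 \cdot \frac{7}{327184} = \frac{139993}{163592}$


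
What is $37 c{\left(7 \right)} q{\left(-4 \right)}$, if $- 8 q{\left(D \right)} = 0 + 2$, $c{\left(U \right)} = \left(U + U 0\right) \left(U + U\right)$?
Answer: $- \frac{1813}{2} \approx -906.5$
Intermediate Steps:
$c{\left(U \right)} = 2 U^{2}$ ($c{\left(U \right)} = \left(U + 0\right) 2 U = U 2 U = 2 U^{2}$)
$q{\left(D \right)} = - \frac{1}{4}$ ($q{\left(D \right)} = - \frac{0 + 2}{8} = \left(- \frac{1}{8}\right) 2 = - \frac{1}{4}$)
$37 c{\left(7 \right)} q{\left(-4 \right)} = 37 \cdot 2 \cdot 7^{2} \left(- \frac{1}{4}\right) = 37 \cdot 2 \cdot 49 \left(- \frac{1}{4}\right) = 37 \cdot 98 \left(- \frac{1}{4}\right) = 3626 \left(- \frac{1}{4}\right) = - \frac{1813}{2}$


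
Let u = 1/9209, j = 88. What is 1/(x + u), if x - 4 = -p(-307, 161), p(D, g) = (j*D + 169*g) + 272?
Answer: -9209/4245348 ≈ -0.0021692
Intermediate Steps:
p(D, g) = 272 + 88*D + 169*g (p(D, g) = (88*D + 169*g) + 272 = 272 + 88*D + 169*g)
x = -461 (x = 4 - (272 + 88*(-307) + 169*161) = 4 - (272 - 27016 + 27209) = 4 - 1*465 = 4 - 465 = -461)
u = 1/9209 ≈ 0.00010859
1/(x + u) = 1/(-461 + 1/9209) = 1/(-4245348/9209) = -9209/4245348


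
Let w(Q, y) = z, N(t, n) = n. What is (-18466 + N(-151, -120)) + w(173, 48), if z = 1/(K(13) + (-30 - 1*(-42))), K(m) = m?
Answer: -464649/25 ≈ -18586.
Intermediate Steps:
z = 1/25 (z = 1/(13 + (-30 - 1*(-42))) = 1/(13 + (-30 + 42)) = 1/(13 + 12) = 1/25 ≈ 0.040000)
w(Q, y) = 1/25
(-18466 + N(-151, -120)) + w(173, 48) = (-18466 - 120) + 1/25 = -18586 + 1/25 = -464649/25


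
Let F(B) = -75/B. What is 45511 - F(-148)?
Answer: 6735553/148 ≈ 45511.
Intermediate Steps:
45511 - F(-148) = 45511 - (-75)/(-148) = 45511 - (-75)*(-1)/148 = 45511 - 1*75/148 = 45511 - 75/148 = 6735553/148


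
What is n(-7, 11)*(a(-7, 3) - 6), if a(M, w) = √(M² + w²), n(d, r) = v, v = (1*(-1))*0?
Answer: 0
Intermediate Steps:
v = 0 (v = -1*0 = 0)
n(d, r) = 0
n(-7, 11)*(a(-7, 3) - 6) = 0*(√((-7)² + 3²) - 6) = 0*(√(49 + 9) - 6) = 0*(√58 - 6) = 0*(-6 + √58) = 0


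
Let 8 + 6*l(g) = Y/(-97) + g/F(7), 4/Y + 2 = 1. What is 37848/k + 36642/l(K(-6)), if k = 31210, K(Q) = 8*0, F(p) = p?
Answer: -83193016323/3011765 ≈ -27623.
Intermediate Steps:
Y = -4 (Y = 4/(-2 + 1) = 4/(-1) = 4*(-1) = -4)
K(Q) = 0
l(g) = -386/291 + g/42 (l(g) = -4/3 + (-4/(-97) + g/7)/6 = -4/3 + (-4*(-1/97) + g*(1/7))/6 = -4/3 + (4/97 + g/7)/6 = -4/3 + (2/291 + g/42) = -386/291 + g/42)
37848/k + 36642/l(K(-6)) = 37848/31210 + 36642/(-386/291 + (1/42)*0) = 37848*(1/31210) + 36642/(-386/291 + 0) = 18924/15605 + 36642/(-386/291) = 18924/15605 + 36642*(-291/386) = 18924/15605 - 5331411/193 = -83193016323/3011765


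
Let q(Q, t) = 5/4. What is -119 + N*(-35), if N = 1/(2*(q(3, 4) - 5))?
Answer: -343/3 ≈ -114.33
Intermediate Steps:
q(Q, t) = 5/4 (q(Q, t) = 5*(¼) = 5/4)
N = -2/15 (N = 1/(2*(5/4 - 5)) = 1/(2*(-15/4)) = 1/(-15/2) = -2/15 ≈ -0.13333)
-119 + N*(-35) = -119 - 2/15*(-35) = -119 + 14/3 = -343/3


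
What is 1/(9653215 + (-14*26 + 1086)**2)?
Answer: 1/10174499 ≈ 9.8285e-8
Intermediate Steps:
1/(9653215 + (-14*26 + 1086)**2) = 1/(9653215 + (-364 + 1086)**2) = 1/(9653215 + 722**2) = 1/(9653215 + 521284) = 1/10174499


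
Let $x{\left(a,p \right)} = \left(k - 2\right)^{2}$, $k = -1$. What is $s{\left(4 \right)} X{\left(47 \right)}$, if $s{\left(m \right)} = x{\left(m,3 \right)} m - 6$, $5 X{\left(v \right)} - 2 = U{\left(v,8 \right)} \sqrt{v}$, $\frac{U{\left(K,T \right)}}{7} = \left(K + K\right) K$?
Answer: $12 + 185556 \sqrt{47} \approx 1.2721 \cdot 10^{6}$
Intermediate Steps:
$U{\left(K,T \right)} = 14 K^{2}$ ($U{\left(K,T \right)} = 7 \left(K + K\right) K = 7 \cdot 2 K K = 7 \cdot 2 K^{2} = 14 K^{2}$)
$X{\left(v \right)} = \frac{2}{5} + \frac{14 v^{\frac{5}{2}}}{5}$ ($X{\left(v \right)} = \frac{2}{5} + \frac{14 v^{2} \sqrt{v}}{5} = \frac{2}{5} + \frac{14 v^{\frac{5}{2}}}{5}$)
$x{\left(a,p \right)} = 9$ ($x{\left(a,p \right)} = \left(-1 - 2\right)^{2} = \left(-3\right)^{2} = 9$)
$s{\left(m \right)} = -6 + 9 m$ ($s{\left(m \right)} = 9 m - 6 = -6 + 9 m$)
$s{\left(4 \right)} X{\left(47 \right)} = \left(-6 + 9 \cdot 4\right) \left(\frac{2}{5} + \frac{14 \cdot 47^{\frac{5}{2}}}{5}\right) = \left(-6 + 36\right) \left(\frac{2}{5} + \frac{14 \cdot 2209 \sqrt{47}}{5}\right) = 30 \left(\frac{2}{5} + \frac{30926 \sqrt{47}}{5}\right) = 12 + 185556 \sqrt{47}$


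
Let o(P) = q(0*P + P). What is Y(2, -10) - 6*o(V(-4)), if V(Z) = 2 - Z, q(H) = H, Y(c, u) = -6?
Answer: -42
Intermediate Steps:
o(P) = P (o(P) = 0*P + P = 0 + P = P)
Y(2, -10) - 6*o(V(-4)) = -6 - 6*(2 - 1*(-4)) = -6 - 6*(2 + 4) = -6 - 6*6 = -6 - 36 = -42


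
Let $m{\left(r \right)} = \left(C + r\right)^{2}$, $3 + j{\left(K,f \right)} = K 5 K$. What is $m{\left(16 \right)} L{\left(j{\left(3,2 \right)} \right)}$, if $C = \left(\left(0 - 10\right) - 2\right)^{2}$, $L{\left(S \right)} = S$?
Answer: $1075200$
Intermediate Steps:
$j{\left(K,f \right)} = -3 + 5 K^{2}$ ($j{\left(K,f \right)} = -3 + K 5 K = -3 + 5 K K = -3 + 5 K^{2}$)
$C = 144$ ($C = \left(\left(0 - 10\right) - 2\right)^{2} = \left(-10 - 2\right)^{2} = \left(-12\right)^{2} = 144$)
$m{\left(r \right)} = \left(144 + r\right)^{2}$
$m{\left(16 \right)} L{\left(j{\left(3,2 \right)} \right)} = \left(144 + 16\right)^{2} \left(-3 + 5 \cdot 3^{2}\right) = 160^{2} \left(-3 + 5 \cdot 9\right) = 25600 \left(-3 + 45\right) = 25600 \cdot 42 = 1075200$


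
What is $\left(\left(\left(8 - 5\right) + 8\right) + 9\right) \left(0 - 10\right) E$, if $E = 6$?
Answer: $-1200$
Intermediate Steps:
$\left(\left(\left(8 - 5\right) + 8\right) + 9\right) \left(0 - 10\right) E = \left(\left(\left(8 - 5\right) + 8\right) + 9\right) \left(0 - 10\right) 6 = \left(\left(3 + 8\right) + 9\right) \left(0 - 10\right) 6 = \left(11 + 9\right) \left(-10\right) 6 = 20 \left(-10\right) 6 = \left(-200\right) 6 = -1200$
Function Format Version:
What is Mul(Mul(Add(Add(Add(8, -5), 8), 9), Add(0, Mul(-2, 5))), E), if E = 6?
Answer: -1200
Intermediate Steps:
Mul(Mul(Add(Add(Add(8, -5), 8), 9), Add(0, Mul(-2, 5))), E) = Mul(Mul(Add(Add(Add(8, -5), 8), 9), Add(0, Mul(-2, 5))), 6) = Mul(Mul(Add(Add(3, 8), 9), Add(0, -10)), 6) = Mul(Mul(Add(11, 9), -10), 6) = Mul(Mul(20, -10), 6) = Mul(-200, 6) = -1200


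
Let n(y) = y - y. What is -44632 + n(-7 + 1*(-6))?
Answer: -44632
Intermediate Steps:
n(y) = 0
-44632 + n(-7 + 1*(-6)) = -44632 + 0 = -44632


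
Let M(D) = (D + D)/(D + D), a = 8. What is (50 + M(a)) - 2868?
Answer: -2817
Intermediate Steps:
M(D) = 1 (M(D) = (2*D)/((2*D)) = (2*D)*(1/(2*D)) = 1)
(50 + M(a)) - 2868 = (50 + 1) - 2868 = 51 - 2868 = -2817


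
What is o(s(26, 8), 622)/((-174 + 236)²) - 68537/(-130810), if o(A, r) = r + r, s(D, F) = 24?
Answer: 106545967/125708410 ≈ 0.84756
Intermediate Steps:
o(A, r) = 2*r
o(s(26, 8), 622)/((-174 + 236)²) - 68537/(-130810) = (2*622)/((-174 + 236)²) - 68537/(-130810) = 1244/(62²) - 68537*(-1/130810) = 1244/3844 + 68537/130810 = 1244*(1/3844) + 68537/130810 = 311/961 + 68537/130810 = 106545967/125708410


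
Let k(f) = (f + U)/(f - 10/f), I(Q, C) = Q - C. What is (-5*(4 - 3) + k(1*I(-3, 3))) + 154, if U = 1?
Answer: 1952/13 ≈ 150.15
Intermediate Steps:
k(f) = (1 + f)/(f - 10/f) (k(f) = (f + 1)/(f - 10/f) = (1 + f)/(f - 10/f))
(-5*(4 - 3) + k(1*I(-3, 3))) + 154 = (-5*(4 - 3) + (1*(-3 - 1*3))*(1 + 1*(-3 - 1*3))/(-10 + (1*(-3 - 1*3))**2)) + 154 = (-5*1 + (1*(-3 - 3))*(1 + 1*(-3 - 3))/(-10 + (1*(-3 - 3))**2)) + 154 = (-5 + (1*(-6))*(1 + 1*(-6))/(-10 + (1*(-6))**2)) + 154 = (-5 - 6*(1 - 6)/(-10 + (-6)**2)) + 154 = (-5 - 6*(-5)/(-10 + 36)) + 154 = (-5 - 6*(-5)/26) + 154 = (-5 - 6*1/26*(-5)) + 154 = (-5 + 15/13) + 154 = -50/13 + 154 = 1952/13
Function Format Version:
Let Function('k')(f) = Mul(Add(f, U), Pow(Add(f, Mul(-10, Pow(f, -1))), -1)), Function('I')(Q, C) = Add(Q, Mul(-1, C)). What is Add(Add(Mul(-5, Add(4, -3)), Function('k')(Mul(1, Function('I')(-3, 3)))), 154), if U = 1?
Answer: Rational(1952, 13) ≈ 150.15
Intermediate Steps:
Function('k')(f) = Mul(Pow(Add(f, Mul(-10, Pow(f, -1))), -1), Add(1, f)) (Function('k')(f) = Mul(Add(f, 1), Pow(Add(f, Mul(-10, Pow(f, -1))), -1)) = Mul(Add(1, f), Pow(Add(f, Mul(-10, Pow(f, -1))), -1)) = Mul(Pow(Add(f, Mul(-10, Pow(f, -1))), -1), Add(1, f)))
Add(Add(Mul(-5, Add(4, -3)), Function('k')(Mul(1, Function('I')(-3, 3)))), 154) = Add(Add(Mul(-5, Add(4, -3)), Mul(Mul(1, Add(-3, Mul(-1, 3))), Pow(Add(-10, Pow(Mul(1, Add(-3, Mul(-1, 3))), 2)), -1), Add(1, Mul(1, Add(-3, Mul(-1, 3)))))), 154) = Add(Add(Mul(-5, 1), Mul(Mul(1, Add(-3, -3)), Pow(Add(-10, Pow(Mul(1, Add(-3, -3)), 2)), -1), Add(1, Mul(1, Add(-3, -3))))), 154) = Add(Add(-5, Mul(Mul(1, -6), Pow(Add(-10, Pow(Mul(1, -6), 2)), -1), Add(1, Mul(1, -6)))), 154) = Add(Add(-5, Mul(-6, Pow(Add(-10, Pow(-6, 2)), -1), Add(1, -6))), 154) = Add(Add(-5, Mul(-6, Pow(Add(-10, 36), -1), -5)), 154) = Add(Add(-5, Mul(-6, Pow(26, -1), -5)), 154) = Add(Add(-5, Mul(-6, Rational(1, 26), -5)), 154) = Add(Add(-5, Rational(15, 13)), 154) = Add(Rational(-50, 13), 154) = Rational(1952, 13)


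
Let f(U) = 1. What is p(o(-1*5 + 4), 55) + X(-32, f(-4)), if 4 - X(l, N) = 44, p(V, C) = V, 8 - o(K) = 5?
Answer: -37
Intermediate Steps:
o(K) = 3 (o(K) = 8 - 1*5 = 8 - 5 = 3)
X(l, N) = -40 (X(l, N) = 4 - 1*44 = 4 - 44 = -40)
p(o(-1*5 + 4), 55) + X(-32, f(-4)) = 3 - 40 = -37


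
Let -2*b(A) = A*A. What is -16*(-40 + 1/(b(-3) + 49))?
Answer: 56928/89 ≈ 639.64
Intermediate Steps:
b(A) = -A²/2 (b(A) = -A*A/2 = -A²/2)
-16*(-40 + 1/(b(-3) + 49)) = -16*(-40 + 1/(-½*(-3)² + 49)) = -16*(-40 + 1/(-½*9 + 49)) = -16*(-40 + 1/(-9/2 + 49)) = -16*(-40 + 1/(89/2)) = -16*(-40 + 2/89) = -16*(-3558/89) = 56928/89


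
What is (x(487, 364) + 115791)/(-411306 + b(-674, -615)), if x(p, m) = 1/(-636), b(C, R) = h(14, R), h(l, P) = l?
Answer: -73643075/261581712 ≈ -0.28153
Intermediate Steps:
b(C, R) = 14
x(p, m) = -1/636
(x(487, 364) + 115791)/(-411306 + b(-674, -615)) = (-1/636 + 115791)/(-411306 + 14) = (73643075/636)/(-411292) = (73643075/636)*(-1/411292) = -73643075/261581712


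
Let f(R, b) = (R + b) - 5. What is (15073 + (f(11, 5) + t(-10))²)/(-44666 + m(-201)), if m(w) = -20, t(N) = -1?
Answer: -15173/44686 ≈ -0.33955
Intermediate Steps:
f(R, b) = -5 + R + b
(15073 + (f(11, 5) + t(-10))²)/(-44666 + m(-201)) = (15073 + ((-5 + 11 + 5) - 1)²)/(-44666 - 20) = (15073 + (11 - 1)²)/(-44686) = (15073 + 10²)*(-1/44686) = (15073 + 100)*(-1/44686) = 15173*(-1/44686) = -15173/44686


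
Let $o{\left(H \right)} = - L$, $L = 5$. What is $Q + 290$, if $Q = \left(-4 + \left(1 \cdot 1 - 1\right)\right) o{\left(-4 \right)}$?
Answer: $310$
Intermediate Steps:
$o{\left(H \right)} = -5$ ($o{\left(H \right)} = \left(-1\right) 5 = -5$)
$Q = 20$ ($Q = \left(-4 + \left(1 \cdot 1 - 1\right)\right) \left(-5\right) = \left(-4 + \left(1 - 1\right)\right) \left(-5\right) = \left(-4 + 0\right) \left(-5\right) = \left(-4\right) \left(-5\right) = 20$)
$Q + 290 = 20 + 290 = 310$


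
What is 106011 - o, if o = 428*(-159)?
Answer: 174063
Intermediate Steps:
o = -68052
106011 - o = 106011 - 1*(-68052) = 106011 + 68052 = 174063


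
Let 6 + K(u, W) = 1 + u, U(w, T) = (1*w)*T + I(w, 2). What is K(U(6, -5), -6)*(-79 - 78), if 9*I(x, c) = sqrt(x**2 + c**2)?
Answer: 5495 - 314*sqrt(10)/9 ≈ 5384.7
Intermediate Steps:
I(x, c) = sqrt(c**2 + x**2)/9 (I(x, c) = sqrt(x**2 + c**2)/9 = sqrt(c**2 + x**2)/9)
U(w, T) = sqrt(4 + w**2)/9 + T*w (U(w, T) = (1*w)*T + sqrt(2**2 + w**2)/9 = w*T + sqrt(4 + w**2)/9 = T*w + sqrt(4 + w**2)/9 = sqrt(4 + w**2)/9 + T*w)
K(u, W) = -5 + u (K(u, W) = -6 + (1 + u) = -5 + u)
K(U(6, -5), -6)*(-79 - 78) = (-5 + (sqrt(4 + 6**2)/9 - 5*6))*(-79 - 78) = (-5 + (sqrt(4 + 36)/9 - 30))*(-157) = (-5 + (sqrt(40)/9 - 30))*(-157) = (-5 + ((2*sqrt(10))/9 - 30))*(-157) = (-5 + (2*sqrt(10)/9 - 30))*(-157) = (-5 + (-30 + 2*sqrt(10)/9))*(-157) = (-35 + 2*sqrt(10)/9)*(-157) = 5495 - 314*sqrt(10)/9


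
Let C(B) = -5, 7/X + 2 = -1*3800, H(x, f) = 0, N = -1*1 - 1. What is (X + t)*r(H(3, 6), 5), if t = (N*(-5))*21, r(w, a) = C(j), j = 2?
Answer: -3992065/3802 ≈ -1050.0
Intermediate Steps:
N = -2 (N = -1 - 1 = -2)
X = -7/3802 (X = 7/(-2 - 1*3800) = 7/(-2 - 3800) = 7/(-3802) = 7*(-1/3802) = -7/3802 ≈ -0.0018411)
r(w, a) = -5
t = 210 (t = -2*(-5)*21 = 10*21 = 210)
(X + t)*r(H(3, 6), 5) = (-7/3802 + 210)*(-5) = (798413/3802)*(-5) = -3992065/3802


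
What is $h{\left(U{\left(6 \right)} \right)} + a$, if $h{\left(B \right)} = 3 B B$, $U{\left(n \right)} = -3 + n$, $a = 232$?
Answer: $259$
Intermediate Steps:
$h{\left(B \right)} = 3 B^{2}$
$h{\left(U{\left(6 \right)} \right)} + a = 3 \left(-3 + 6\right)^{2} + 232 = 3 \cdot 3^{2} + 232 = 3 \cdot 9 + 232 = 27 + 232 = 259$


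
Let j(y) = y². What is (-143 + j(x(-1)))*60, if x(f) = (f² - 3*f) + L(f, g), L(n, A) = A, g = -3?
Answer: -8520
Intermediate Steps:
x(f) = -3 + f² - 3*f (x(f) = (f² - 3*f) - 3 = -3 + f² - 3*f)
(-143 + j(x(-1)))*60 = (-143 + (-3 + (-1)² - 3*(-1))²)*60 = (-143 + (-3 + 1 + 3)²)*60 = (-143 + 1²)*60 = (-143 + 1)*60 = -142*60 = -8520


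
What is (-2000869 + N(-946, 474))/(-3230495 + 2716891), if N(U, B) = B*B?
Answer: 1776193/513604 ≈ 3.4583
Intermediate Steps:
N(U, B) = B²
(-2000869 + N(-946, 474))/(-3230495 + 2716891) = (-2000869 + 474²)/(-3230495 + 2716891) = (-2000869 + 224676)/(-513604) = -1776193*(-1/513604) = 1776193/513604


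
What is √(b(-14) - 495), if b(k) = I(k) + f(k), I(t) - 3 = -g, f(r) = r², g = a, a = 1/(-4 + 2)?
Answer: I*√1182/2 ≈ 17.19*I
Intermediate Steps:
a = -½ (a = 1/(-2) = -½ ≈ -0.50000)
g = -½ ≈ -0.50000
I(t) = 7/2 (I(t) = 3 - 1*(-½) = 3 + ½ = 7/2)
b(k) = 7/2 + k²
√(b(-14) - 495) = √((7/2 + (-14)²) - 495) = √((7/2 + 196) - 495) = √(399/2 - 495) = √(-591/2) = I*√1182/2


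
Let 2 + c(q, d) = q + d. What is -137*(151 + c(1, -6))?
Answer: -19728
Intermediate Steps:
c(q, d) = -2 + d + q (c(q, d) = -2 + (q + d) = -2 + (d + q) = -2 + d + q)
-137*(151 + c(1, -6)) = -137*(151 + (-2 - 6 + 1)) = -137*(151 - 7) = -137*144 = -19728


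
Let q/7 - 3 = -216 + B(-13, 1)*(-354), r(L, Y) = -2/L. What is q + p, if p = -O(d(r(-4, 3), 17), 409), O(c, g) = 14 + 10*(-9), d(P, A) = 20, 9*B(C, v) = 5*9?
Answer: -13805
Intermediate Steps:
B(C, v) = 5 (B(C, v) = (5*9)/9 = (⅑)*45 = 5)
O(c, g) = -76 (O(c, g) = 14 - 90 = -76)
q = -13881 (q = 21 + 7*(-216 + 5*(-354)) = 21 + 7*(-216 - 1770) = 21 + 7*(-1986) = 21 - 13902 = -13881)
p = 76 (p = -1*(-76) = 76)
q + p = -13881 + 76 = -13805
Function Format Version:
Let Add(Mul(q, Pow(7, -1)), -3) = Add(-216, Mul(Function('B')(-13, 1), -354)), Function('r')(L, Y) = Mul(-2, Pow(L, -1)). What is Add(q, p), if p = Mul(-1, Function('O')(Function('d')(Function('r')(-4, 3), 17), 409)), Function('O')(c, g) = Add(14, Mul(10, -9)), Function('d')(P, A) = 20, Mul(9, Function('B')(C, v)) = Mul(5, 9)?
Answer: -13805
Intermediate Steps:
Function('B')(C, v) = 5 (Function('B')(C, v) = Mul(Rational(1, 9), Mul(5, 9)) = Mul(Rational(1, 9), 45) = 5)
Function('O')(c, g) = -76 (Function('O')(c, g) = Add(14, -90) = -76)
q = -13881 (q = Add(21, Mul(7, Add(-216, Mul(5, -354)))) = Add(21, Mul(7, Add(-216, -1770))) = Add(21, Mul(7, -1986)) = Add(21, -13902) = -13881)
p = 76 (p = Mul(-1, -76) = 76)
Add(q, p) = Add(-13881, 76) = -13805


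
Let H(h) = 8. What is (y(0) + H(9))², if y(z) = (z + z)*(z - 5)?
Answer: 64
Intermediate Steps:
y(z) = 2*z*(-5 + z) (y(z) = (2*z)*(-5 + z) = 2*z*(-5 + z))
(y(0) + H(9))² = (2*0*(-5 + 0) + 8)² = (2*0*(-5) + 8)² = (0 + 8)² = 8² = 64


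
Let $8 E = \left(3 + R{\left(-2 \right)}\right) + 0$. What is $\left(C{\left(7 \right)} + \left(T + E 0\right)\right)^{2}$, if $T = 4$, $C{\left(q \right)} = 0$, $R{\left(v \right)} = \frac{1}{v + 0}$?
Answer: $16$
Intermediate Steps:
$R{\left(v \right)} = \frac{1}{v}$
$E = \frac{5}{16}$ ($E = \frac{\left(3 + \frac{1}{-2}\right) + 0}{8} = \frac{\left(3 - \frac{1}{2}\right) + 0}{8} = \frac{\frac{5}{2} + 0}{8} = \frac{1}{8} \cdot \frac{5}{2} = \frac{5}{16} \approx 0.3125$)
$\left(C{\left(7 \right)} + \left(T + E 0\right)\right)^{2} = \left(0 + \left(4 + \frac{5}{16} \cdot 0\right)\right)^{2} = \left(0 + \left(4 + 0\right)\right)^{2} = \left(0 + 4\right)^{2} = 4^{2} = 16$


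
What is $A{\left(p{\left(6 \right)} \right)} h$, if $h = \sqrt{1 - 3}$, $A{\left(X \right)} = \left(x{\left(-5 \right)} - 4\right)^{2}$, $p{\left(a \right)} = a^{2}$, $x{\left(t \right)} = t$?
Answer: $81 i \sqrt{2} \approx 114.55 i$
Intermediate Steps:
$A{\left(X \right)} = 81$ ($A{\left(X \right)} = \left(-5 - 4\right)^{2} = \left(-9\right)^{2} = 81$)
$h = i \sqrt{2}$ ($h = \sqrt{-2} = i \sqrt{2} \approx 1.4142 i$)
$A{\left(p{\left(6 \right)} \right)} h = 81 i \sqrt{2}$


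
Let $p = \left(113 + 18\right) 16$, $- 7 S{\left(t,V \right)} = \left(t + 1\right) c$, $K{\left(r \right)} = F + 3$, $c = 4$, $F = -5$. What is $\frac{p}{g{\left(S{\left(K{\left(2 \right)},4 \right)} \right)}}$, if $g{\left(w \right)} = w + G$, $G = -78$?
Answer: $- \frac{7336}{271} \approx -27.07$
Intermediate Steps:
$K{\left(r \right)} = -2$ ($K{\left(r \right)} = -5 + 3 = -2$)
$S{\left(t,V \right)} = - \frac{4}{7} - \frac{4 t}{7}$ ($S{\left(t,V \right)} = - \frac{\left(t + 1\right) 4}{7} = - \frac{\left(1 + t\right) 4}{7} = - \frac{4 + 4 t}{7} = - \frac{4}{7} - \frac{4 t}{7}$)
$g{\left(w \right)} = -78 + w$ ($g{\left(w \right)} = w - 78 = -78 + w$)
$p = 2096$ ($p = 131 \cdot 16 = 2096$)
$\frac{p}{g{\left(S{\left(K{\left(2 \right)},4 \right)} \right)}} = \frac{2096}{-78 - - \frac{4}{7}} = \frac{2096}{-78 + \left(- \frac{4}{7} + \frac{8}{7}\right)} = \frac{2096}{-78 + \frac{4}{7}} = \frac{2096}{- \frac{542}{7}} = 2096 \left(- \frac{7}{542}\right) = - \frac{7336}{271}$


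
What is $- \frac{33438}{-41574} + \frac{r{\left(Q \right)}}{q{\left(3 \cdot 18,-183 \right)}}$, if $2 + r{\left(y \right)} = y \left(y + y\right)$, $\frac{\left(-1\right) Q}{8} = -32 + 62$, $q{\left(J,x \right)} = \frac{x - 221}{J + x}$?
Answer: $\frac{51485473505}{1399658} \approx 36784.0$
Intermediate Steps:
$q{\left(J,x \right)} = \frac{-221 + x}{J + x}$
$Q = -240$ ($Q = - 8 \left(-32 + 62\right) = \left(-8\right) 30 = -240$)
$r{\left(y \right)} = -2 + 2 y^{2}$ ($r{\left(y \right)} = -2 + y \left(y + y\right) = -2 + y 2 y = -2 + 2 y^{2}$)
$- \frac{33438}{-41574} + \frac{r{\left(Q \right)}}{q{\left(3 \cdot 18,-183 \right)}} = - \frac{33438}{-41574} + \frac{-2 + 2 \left(-240\right)^{2}}{\frac{1}{3 \cdot 18 - 183} \left(-221 - 183\right)} = \left(-33438\right) \left(- \frac{1}{41574}\right) + \frac{-2 + 2 \cdot 57600}{\frac{1}{54 - 183} \left(-404\right)} = \frac{5573}{6929} + \frac{-2 + 115200}{\frac{1}{-129} \left(-404\right)} = \frac{5573}{6929} + \frac{115198}{\left(- \frac{1}{129}\right) \left(-404\right)} = \frac{5573}{6929} + \frac{115198}{\frac{404}{129}} = \frac{5573}{6929} + 115198 \cdot \frac{129}{404} = \frac{5573}{6929} + \frac{7430271}{202} = \frac{51485473505}{1399658}$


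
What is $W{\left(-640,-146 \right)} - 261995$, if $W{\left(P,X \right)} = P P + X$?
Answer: $147459$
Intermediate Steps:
$W{\left(P,X \right)} = X + P^{2}$ ($W{\left(P,X \right)} = P^{2} + X = X + P^{2}$)
$W{\left(-640,-146 \right)} - 261995 = \left(-146 + \left(-640\right)^{2}\right) - 261995 = \left(-146 + 409600\right) - 261995 = 409454 - 261995 = 147459$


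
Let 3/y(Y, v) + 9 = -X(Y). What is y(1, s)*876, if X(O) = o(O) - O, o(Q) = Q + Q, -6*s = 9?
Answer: -1314/5 ≈ -262.80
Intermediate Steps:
s = -3/2 (s = -1/6*9 = -3/2 ≈ -1.5000)
o(Q) = 2*Q
X(O) = O (X(O) = 2*O - O = O)
y(Y, v) = 3/(-9 - Y)
y(1, s)*876 = -3/(9 + 1)*876 = -3/10*876 = -1314/5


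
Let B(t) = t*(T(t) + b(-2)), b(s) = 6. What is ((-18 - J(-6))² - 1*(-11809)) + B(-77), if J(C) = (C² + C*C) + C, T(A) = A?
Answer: 24332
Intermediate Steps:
J(C) = C + 2*C² (J(C) = (C² + C²) + C = 2*C² + C = C + 2*C²)
B(t) = t*(6 + t) (B(t) = t*(t + 6) = t*(6 + t))
((-18 - J(-6))² - 1*(-11809)) + B(-77) = ((-18 - (-6)*(1 + 2*(-6)))² - 1*(-11809)) - 77*(6 - 77) = ((-18 - (-6)*(1 - 12))² + 11809) - 77*(-71) = ((-18 - (-6)*(-11))² + 11809) + 5467 = ((-18 - 1*66)² + 11809) + 5467 = ((-18 - 66)² + 11809) + 5467 = ((-84)² + 11809) + 5467 = (7056 + 11809) + 5467 = 18865 + 5467 = 24332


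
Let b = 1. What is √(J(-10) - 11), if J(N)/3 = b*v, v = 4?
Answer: 1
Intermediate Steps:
J(N) = 12 (J(N) = 3*(1*4) = 3*4 = 12)
√(J(-10) - 11) = √(12 - 11) = √1 = 1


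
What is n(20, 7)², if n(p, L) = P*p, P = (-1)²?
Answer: 400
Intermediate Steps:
P = 1
n(p, L) = p (n(p, L) = 1*p = p)
n(20, 7)² = 20² = 400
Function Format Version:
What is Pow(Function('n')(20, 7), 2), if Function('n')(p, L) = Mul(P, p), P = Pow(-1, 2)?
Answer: 400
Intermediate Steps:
P = 1
Function('n')(p, L) = p (Function('n')(p, L) = Mul(1, p) = p)
Pow(Function('n')(20, 7), 2) = Pow(20, 2) = 400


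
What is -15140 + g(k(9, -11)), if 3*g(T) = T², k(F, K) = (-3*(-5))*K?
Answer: -6065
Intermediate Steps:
k(F, K) = 15*K
g(T) = T²/3
-15140 + g(k(9, -11)) = -15140 + (15*(-11))²/3 = -15140 + (⅓)*(-165)² = -15140 + (⅓)*27225 = -15140 + 9075 = -6065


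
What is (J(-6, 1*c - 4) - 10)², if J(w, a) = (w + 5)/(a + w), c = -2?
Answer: 14161/144 ≈ 98.340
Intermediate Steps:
J(w, a) = (5 + w)/(a + w)
(J(-6, 1*c - 4) - 10)² = ((5 - 6)/((1*(-2) - 4) - 6) - 10)² = (-1/((-2 - 4) - 6) - 10)² = (-1/(-6 - 6) - 10)² = (-1/(-12) - 10)² = (-1/12*(-1) - 10)² = (1/12 - 10)² = (-119/12)² = 14161/144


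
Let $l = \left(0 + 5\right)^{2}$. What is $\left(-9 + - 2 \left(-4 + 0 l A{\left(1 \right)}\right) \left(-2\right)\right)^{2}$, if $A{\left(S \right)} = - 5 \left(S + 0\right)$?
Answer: $625$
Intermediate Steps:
$A{\left(S \right)} = - 5 S$
$l = 25$ ($l = 5^{2} = 25$)
$\left(-9 + - 2 \left(-4 + 0 l A{\left(1 \right)}\right) \left(-2\right)\right)^{2} = \left(-9 + - 2 \left(-4 + 0 \cdot 25 \left(\left(-5\right) 1\right)\right) \left(-2\right)\right)^{2} = \left(-9 + - 2 \left(-4 + 0 \cdot 25 \left(-5\right)\right) \left(-2\right)\right)^{2} = \left(-9 + - 2 \left(-4 + 0 \left(-125\right)\right) \left(-2\right)\right)^{2} = \left(-9 + - 2 \left(-4 + 0\right) \left(-2\right)\right)^{2} = \left(-9 + \left(-2\right) \left(-4\right) \left(-2\right)\right)^{2} = \left(-9 + 8 \left(-2\right)\right)^{2} = \left(-9 - 16\right)^{2} = \left(-25\right)^{2} = 625$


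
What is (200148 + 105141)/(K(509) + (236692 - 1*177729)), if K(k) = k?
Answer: 33921/6608 ≈ 5.1333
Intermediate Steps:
(200148 + 105141)/(K(509) + (236692 - 1*177729)) = (200148 + 105141)/(509 + (236692 - 1*177729)) = 305289/(509 + (236692 - 177729)) = 305289/(509 + 58963) = 305289/59472 = 305289*(1/59472) = 33921/6608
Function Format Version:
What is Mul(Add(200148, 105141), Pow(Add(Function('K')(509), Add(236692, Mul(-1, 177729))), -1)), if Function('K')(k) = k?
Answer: Rational(33921, 6608) ≈ 5.1333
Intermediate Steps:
Mul(Add(200148, 105141), Pow(Add(Function('K')(509), Add(236692, Mul(-1, 177729))), -1)) = Mul(Add(200148, 105141), Pow(Add(509, Add(236692, Mul(-1, 177729))), -1)) = Mul(305289, Pow(Add(509, Add(236692, -177729)), -1)) = Mul(305289, Pow(Add(509, 58963), -1)) = Mul(305289, Pow(59472, -1)) = Mul(305289, Rational(1, 59472)) = Rational(33921, 6608)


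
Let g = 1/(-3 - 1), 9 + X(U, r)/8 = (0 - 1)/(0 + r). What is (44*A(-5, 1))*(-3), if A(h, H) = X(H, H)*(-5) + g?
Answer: -52767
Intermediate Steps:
X(U, r) = -72 - 8/r (X(U, r) = -72 + 8*((0 - 1)/(0 + r)) = -72 + 8*(-1/r) = -72 - 8/r)
g = -1/4 (g = 1/(-4) = -1/4 ≈ -0.25000)
A(h, H) = 1439/4 + 40/H (A(h, H) = (-72 - 8/H)*(-5) - 1/4 = (360 + 40/H) - 1/4 = 1439/4 + 40/H)
(44*A(-5, 1))*(-3) = (44*(1439/4 + 40/1))*(-3) = (44*(1439/4 + 40*1))*(-3) = (44*(1439/4 + 40))*(-3) = (44*(1599/4))*(-3) = 17589*(-3) = -52767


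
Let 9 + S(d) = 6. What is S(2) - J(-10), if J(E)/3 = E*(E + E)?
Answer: -603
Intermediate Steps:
S(d) = -3 (S(d) = -9 + 6 = -3)
J(E) = 6*E**2 (J(E) = 3*(E*(E + E)) = 3*(E*(2*E)) = 3*(2*E**2) = 6*E**2)
S(2) - J(-10) = -3 - 6*(-10)**2 = -3 - 6*100 = -3 - 1*600 = -3 - 600 = -603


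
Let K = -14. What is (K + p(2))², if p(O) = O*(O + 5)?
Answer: 0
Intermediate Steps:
p(O) = O*(5 + O)
(K + p(2))² = (-14 + 2*(5 + 2))² = (-14 + 2*7)² = (-14 + 14)² = 0² = 0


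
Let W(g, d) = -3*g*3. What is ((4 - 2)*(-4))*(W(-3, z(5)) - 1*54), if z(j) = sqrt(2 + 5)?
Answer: 216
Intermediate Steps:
z(j) = sqrt(7)
W(g, d) = -9*g
((4 - 2)*(-4))*(W(-3, z(5)) - 1*54) = ((4 - 2)*(-4))*(-9*(-3) - 1*54) = (2*(-4))*(27 - 54) = -8*(-27) = 216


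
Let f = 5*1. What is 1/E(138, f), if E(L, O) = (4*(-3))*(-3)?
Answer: 1/36 ≈ 0.027778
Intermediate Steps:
f = 5
E(L, O) = 36 (E(L, O) = -12*(-3) = 36)
1/E(138, f) = 1/36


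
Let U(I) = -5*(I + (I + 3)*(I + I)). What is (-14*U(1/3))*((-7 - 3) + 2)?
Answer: -12880/9 ≈ -1431.1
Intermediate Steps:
U(I) = -5*I - 10*I*(3 + I) (U(I) = -5*(I + (3 + I)*(2*I)) = -5*(I + 2*I*(3 + I)) = -5*I - 10*I*(3 + I))
(-14*U(1/3))*((-7 - 3) + 2) = (-(-70)*1/3*(7 + 2*(1/3)))*((-7 - 3) + 2) = (-(-70)*1*(⅓)*(7 + 2*(1*(⅓))))*(-10 + 2) = -(-70)*(7 + 2*(⅓))/3*(-8) = -(-70)*(7 + ⅔)/3*(-8) = -(-70)*23/(3*3)*(-8) = -14*(-115/9)*(-8) = (1610/9)*(-8) = -12880/9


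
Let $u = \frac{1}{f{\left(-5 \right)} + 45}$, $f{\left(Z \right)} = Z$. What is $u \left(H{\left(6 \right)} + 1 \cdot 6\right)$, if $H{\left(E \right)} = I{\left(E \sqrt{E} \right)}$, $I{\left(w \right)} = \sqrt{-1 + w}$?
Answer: $\frac{3}{20} + \frac{\sqrt{-1 + 6 \sqrt{6}}}{40} \approx 0.24252$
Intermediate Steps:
$u = \frac{1}{40}$ ($u = \frac{1}{-5 + 45} = \frac{1}{40} \approx 0.025$)
$H{\left(E \right)} = \sqrt{-1 + E^{\frac{3}{2}}}$ ($H{\left(E \right)} = \sqrt{-1 + E \sqrt{E}} = \sqrt{-1 + E^{\frac{3}{2}}}$)
$u \left(H{\left(6 \right)} + 1 \cdot 6\right) = \frac{\sqrt{-1 + 6^{\frac{3}{2}}} + 1 \cdot 6}{40} = \frac{\sqrt{-1 + 6 \sqrt{6}} + 6}{40} = \frac{6 + \sqrt{-1 + 6 \sqrt{6}}}{40} = \frac{3}{20} + \frac{\sqrt{-1 + 6 \sqrt{6}}}{40}$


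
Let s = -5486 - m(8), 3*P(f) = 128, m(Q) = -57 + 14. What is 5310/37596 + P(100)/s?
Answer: 13649117/102317514 ≈ 0.13340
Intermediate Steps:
m(Q) = -43
P(f) = 128/3 (P(f) = (⅓)*128 = 128/3)
s = -5443 (s = -5486 - 1*(-43) = -5486 + 43 = -5443)
5310/37596 + P(100)/s = 5310/37596 + (128/3)/(-5443) = 5310*(1/37596) + (128/3)*(-1/5443) = 885/6266 - 128/16329 = 13649117/102317514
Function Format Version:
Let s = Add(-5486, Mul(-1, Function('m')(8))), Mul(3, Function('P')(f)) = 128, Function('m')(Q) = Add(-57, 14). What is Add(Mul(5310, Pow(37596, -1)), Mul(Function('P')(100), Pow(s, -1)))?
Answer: Rational(13649117, 102317514) ≈ 0.13340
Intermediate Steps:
Function('m')(Q) = -43
Function('P')(f) = Rational(128, 3) (Function('P')(f) = Mul(Rational(1, 3), 128) = Rational(128, 3))
s = -5443 (s = Add(-5486, Mul(-1, -43)) = Add(-5486, 43) = -5443)
Add(Mul(5310, Pow(37596, -1)), Mul(Function('P')(100), Pow(s, -1))) = Add(Mul(5310, Pow(37596, -1)), Mul(Rational(128, 3), Pow(-5443, -1))) = Add(Mul(5310, Rational(1, 37596)), Mul(Rational(128, 3), Rational(-1, 5443))) = Add(Rational(885, 6266), Rational(-128, 16329)) = Rational(13649117, 102317514)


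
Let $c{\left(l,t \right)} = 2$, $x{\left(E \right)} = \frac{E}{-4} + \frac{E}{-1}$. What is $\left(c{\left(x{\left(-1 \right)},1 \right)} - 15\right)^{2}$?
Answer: $169$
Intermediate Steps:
$x{\left(E \right)} = - \frac{5 E}{4}$ ($x{\left(E \right)} = E \left(- \frac{1}{4}\right) + E \left(-1\right) = - \frac{E}{4} - E = - \frac{5 E}{4}$)
$\left(c{\left(x{\left(-1 \right)},1 \right)} - 15\right)^{2} = \left(2 - 15\right)^{2} = \left(-13\right)^{2} = 169$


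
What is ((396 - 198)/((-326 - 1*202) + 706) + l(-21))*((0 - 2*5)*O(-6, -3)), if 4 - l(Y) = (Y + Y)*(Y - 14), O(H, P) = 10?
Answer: 13037500/89 ≈ 1.4649e+5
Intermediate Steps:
l(Y) = 4 - 2*Y*(-14 + Y) (l(Y) = 4 - (Y + Y)*(Y - 14) = 4 - 2*Y*(-14 + Y))
((396 - 198)/((-326 - 1*202) + 706) + l(-21))*((0 - 2*5)*O(-6, -3)) = ((396 - 198)/((-326 - 1*202) + 706) + (4 - 2*(-21)² + 28*(-21)))*((0 - 2*5)*10) = (198/((-326 - 202) + 706) + (4 - 2*441 - 588))*((0 - 10)*10) = (198/(-528 + 706) + (4 - 882 - 588))*(-10*10) = (198/178 - 1466)*(-100) = (198*(1/178) - 1466)*(-100) = (99/89 - 1466)*(-100) = -130375/89*(-100) = 13037500/89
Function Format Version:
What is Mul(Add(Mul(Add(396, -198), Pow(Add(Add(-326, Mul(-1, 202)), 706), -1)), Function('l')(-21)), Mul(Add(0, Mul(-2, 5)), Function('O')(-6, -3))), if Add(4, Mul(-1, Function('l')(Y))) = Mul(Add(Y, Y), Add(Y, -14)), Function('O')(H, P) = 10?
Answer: Rational(13037500, 89) ≈ 1.4649e+5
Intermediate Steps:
Function('l')(Y) = Add(4, Mul(-2, Y, Add(-14, Y))) (Function('l')(Y) = Add(4, Mul(-1, Mul(Add(Y, Y), Add(Y, -14)))) = Add(4, Mul(-1, Mul(Mul(2, Y), Add(-14, Y)))) = Add(4, Mul(-1, Mul(2, Y, Add(-14, Y)))) = Add(4, Mul(-2, Y, Add(-14, Y))))
Mul(Add(Mul(Add(396, -198), Pow(Add(Add(-326, Mul(-1, 202)), 706), -1)), Function('l')(-21)), Mul(Add(0, Mul(-2, 5)), Function('O')(-6, -3))) = Mul(Add(Mul(Add(396, -198), Pow(Add(Add(-326, Mul(-1, 202)), 706), -1)), Add(4, Mul(-2, Pow(-21, 2)), Mul(28, -21))), Mul(Add(0, Mul(-2, 5)), 10)) = Mul(Add(Mul(198, Pow(Add(Add(-326, -202), 706), -1)), Add(4, Mul(-2, 441), -588)), Mul(Add(0, -10), 10)) = Mul(Add(Mul(198, Pow(Add(-528, 706), -1)), Add(4, -882, -588)), Mul(-10, 10)) = Mul(Add(Mul(198, Pow(178, -1)), -1466), -100) = Mul(Add(Mul(198, Rational(1, 178)), -1466), -100) = Mul(Add(Rational(99, 89), -1466), -100) = Mul(Rational(-130375, 89), -100) = Rational(13037500, 89)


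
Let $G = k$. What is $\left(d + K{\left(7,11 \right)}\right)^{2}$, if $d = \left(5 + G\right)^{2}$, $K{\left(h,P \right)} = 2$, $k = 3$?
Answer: $4356$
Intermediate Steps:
$G = 3$
$d = 64$ ($d = \left(5 + 3\right)^{2} = 8^{2} = 64$)
$\left(d + K{\left(7,11 \right)}\right)^{2} = \left(64 + 2\right)^{2} = 66^{2} = 4356$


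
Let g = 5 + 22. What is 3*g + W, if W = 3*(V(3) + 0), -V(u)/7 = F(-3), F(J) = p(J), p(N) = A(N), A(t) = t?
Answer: 144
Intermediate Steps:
p(N) = N
g = 27
F(J) = J
V(u) = 21 (V(u) = -7*(-3) = 21)
W = 63 (W = 3*(21 + 0) = 3*21 = 63)
3*g + W = 3*27 + 63 = 81 + 63 = 144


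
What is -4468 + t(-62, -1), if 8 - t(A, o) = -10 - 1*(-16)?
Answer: -4466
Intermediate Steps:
t(A, o) = 2 (t(A, o) = 8 - (-10 - 1*(-16)) = 8 - (-10 + 16) = 8 - 1*6 = 8 - 6 = 2)
-4468 + t(-62, -1) = -4468 + 2 = -4466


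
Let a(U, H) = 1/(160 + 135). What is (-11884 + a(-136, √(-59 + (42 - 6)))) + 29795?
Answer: 5283746/295 ≈ 17911.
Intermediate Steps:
a(U, H) = 1/295
(-11884 + a(-136, √(-59 + (42 - 6)))) + 29795 = (-11884 + 1/295) + 29795 = -3505779/295 + 29795 = 5283746/295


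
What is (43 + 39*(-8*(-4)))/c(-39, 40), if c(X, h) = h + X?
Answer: 1291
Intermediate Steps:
c(X, h) = X + h
(43 + 39*(-8*(-4)))/c(-39, 40) = (43 + 39*(-8*(-4)))/(-39 + 40) = (43 + 39*32)/1 = (43 + 1248)*1 = 1291*1 = 1291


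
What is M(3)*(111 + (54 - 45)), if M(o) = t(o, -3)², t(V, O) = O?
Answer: 1080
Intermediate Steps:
M(o) = 9 (M(o) = (-3)² = 9)
M(3)*(111 + (54 - 45)) = 9*(111 + (54 - 45)) = 9*(111 + 9) = 9*120 = 1080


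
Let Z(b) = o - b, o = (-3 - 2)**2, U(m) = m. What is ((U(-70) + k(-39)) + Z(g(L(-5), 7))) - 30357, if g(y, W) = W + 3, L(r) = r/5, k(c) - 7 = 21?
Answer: -30384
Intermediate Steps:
k(c) = 28 (k(c) = 7 + 21 = 28)
L(r) = r/5 (L(r) = r*(1/5) = r/5)
g(y, W) = 3 + W
o = 25 (o = (-5)**2 = 25)
Z(b) = 25 - b
((U(-70) + k(-39)) + Z(g(L(-5), 7))) - 30357 = ((-70 + 28) + (25 - (3 + 7))) - 30357 = (-42 + (25 - 1*10)) - 30357 = (-42 + (25 - 10)) - 30357 = (-42 + 15) - 30357 = -27 - 30357 = -30384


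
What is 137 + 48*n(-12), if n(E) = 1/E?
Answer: 133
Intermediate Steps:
137 + 48*n(-12) = 137 + 48/(-12) = 137 + 48*(-1/12) = 137 - 4 = 133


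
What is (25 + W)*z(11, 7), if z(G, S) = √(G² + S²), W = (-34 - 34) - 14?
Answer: -57*√170 ≈ -743.19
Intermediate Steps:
W = -82 (W = -68 - 14 = -82)
(25 + W)*z(11, 7) = (25 - 82)*√(11² + 7²) = -57*√(121 + 49) = -57*√170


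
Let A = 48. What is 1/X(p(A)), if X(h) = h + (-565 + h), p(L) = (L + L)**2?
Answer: 1/17867 ≈ 5.5969e-5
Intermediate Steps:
p(L) = 4*L**2 (p(L) = (2*L)**2 = 4*L**2)
X(h) = -565 + 2*h
1/X(p(A)) = 1/(-565 + 2*(4*48**2)) = 1/(-565 + 2*(4*2304)) = 1/(-565 + 2*9216) = 1/(-565 + 18432) = 1/17867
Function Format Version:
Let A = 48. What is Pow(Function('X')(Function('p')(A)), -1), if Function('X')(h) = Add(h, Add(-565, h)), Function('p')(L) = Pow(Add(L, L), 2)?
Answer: Rational(1, 17867) ≈ 5.5969e-5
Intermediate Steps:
Function('p')(L) = Mul(4, Pow(L, 2)) (Function('p')(L) = Pow(Mul(2, L), 2) = Mul(4, Pow(L, 2)))
Function('X')(h) = Add(-565, Mul(2, h))
Pow(Function('X')(Function('p')(A)), -1) = Pow(Add(-565, Mul(2, Mul(4, Pow(48, 2)))), -1) = Pow(Add(-565, Mul(2, Mul(4, 2304))), -1) = Pow(Add(-565, Mul(2, 9216)), -1) = Pow(Add(-565, 18432), -1) = Pow(17867, -1) = Rational(1, 17867)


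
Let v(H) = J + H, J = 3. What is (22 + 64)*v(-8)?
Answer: -430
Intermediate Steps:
v(H) = 3 + H
(22 + 64)*v(-8) = (22 + 64)*(3 - 8) = 86*(-5) = -430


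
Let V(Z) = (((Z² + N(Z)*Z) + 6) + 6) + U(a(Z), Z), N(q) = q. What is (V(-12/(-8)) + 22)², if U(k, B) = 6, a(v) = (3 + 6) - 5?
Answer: 7921/4 ≈ 1980.3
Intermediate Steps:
a(v) = 4 (a(v) = 9 - 5 = 4)
V(Z) = 18 + 2*Z² (V(Z) = (((Z² + Z*Z) + 6) + 6) + 6 = (((Z² + Z²) + 6) + 6) + 6 = ((2*Z² + 6) + 6) + 6 = ((6 + 2*Z²) + 6) + 6 = (12 + 2*Z²) + 6 = 18 + 2*Z²)
(V(-12/(-8)) + 22)² = ((18 + 2*(-12/(-8))²) + 22)² = ((18 + 2*(-12*(-⅛))²) + 22)² = ((18 + 2*(3/2)²) + 22)² = ((18 + 2*(9/4)) + 22)² = ((18 + 9/2) + 22)² = (45/2 + 22)² = (89/2)² = 7921/4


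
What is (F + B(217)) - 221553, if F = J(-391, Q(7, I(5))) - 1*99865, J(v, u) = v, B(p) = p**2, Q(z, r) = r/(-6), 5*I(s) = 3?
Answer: -274720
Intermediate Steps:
I(s) = 3/5 (I(s) = (1/5)*3 = 3/5)
Q(z, r) = -r/6 (Q(z, r) = r*(-1/6) = -r/6)
F = -100256 (F = -391 - 1*99865 = -391 - 99865 = -100256)
(F + B(217)) - 221553 = (-100256 + 217**2) - 221553 = (-100256 + 47089) - 221553 = -53167 - 221553 = -274720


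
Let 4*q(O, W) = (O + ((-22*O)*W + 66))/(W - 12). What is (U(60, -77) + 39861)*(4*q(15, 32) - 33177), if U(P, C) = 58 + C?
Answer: -13427132499/10 ≈ -1.3427e+9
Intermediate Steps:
q(O, W) = (66 + O - 22*O*W)/(4*(-12 + W)) (q(O, W) = ((O + ((-22*O)*W + 66))/(W - 12))/4 = ((O + (-22*O*W + 66))/(-12 + W))/4 = ((O + (66 - 22*O*W))/(-12 + W))/4 = ((66 + O - 22*O*W)/(-12 + W))/4 = (66 + O - 22*O*W)/(4*(-12 + W)))
(U(60, -77) + 39861)*(4*q(15, 32) - 33177) = ((58 - 77) + 39861)*(4*((66 + 15 - 22*15*32)/(4*(-12 + 32))) - 33177) = (-19 + 39861)*(4*((¼)*(66 + 15 - 10560)/20) - 33177) = 39842*(4*((¼)*(1/20)*(-10479)) - 33177) = 39842*(4*(-10479/80) - 33177) = 39842*(-10479/20 - 33177) = 39842*(-674019/20) = -13427132499/10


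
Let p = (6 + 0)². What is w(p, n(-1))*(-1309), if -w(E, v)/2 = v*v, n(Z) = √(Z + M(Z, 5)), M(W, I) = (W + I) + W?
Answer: 5236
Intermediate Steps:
p = 36 (p = 6² = 36)
M(W, I) = I + 2*W (M(W, I) = (I + W) + W = I + 2*W)
n(Z) = √(5 + 3*Z) (n(Z) = √(Z + (5 + 2*Z)) = √(5 + 3*Z))
w(E, v) = -2*v² (w(E, v) = -2*v*v = -2*v²)
w(p, n(-1))*(-1309) = -2*(√(5 + 3*(-1)))²*(-1309) = -2*(√(5 - 3))²*(-1309) = -2*(√2)²*(-1309) = -2*2*(-1309) = -4*(-1309) = 5236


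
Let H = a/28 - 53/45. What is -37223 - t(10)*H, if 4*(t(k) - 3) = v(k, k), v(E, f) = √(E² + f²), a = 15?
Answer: -15632851/420 + 809*√2/504 ≈ -37219.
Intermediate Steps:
H = -809/1260 (H = 15/28 - 53/45 = -809/1260 ≈ -0.64206)
t(k) = 3 + √2*√(k²)/4 (t(k) = 3 + √(k² + k²)/4 = 3 + √(2*k²)/4 = 3 + (√2*√(k²))/4 = 3 + √2*√(k²)/4)
-37223 - t(10)*H = -37223 - (3 + √2*√(10²)/4)*(-809)/1260 = -37223 - (3 + √2*√100/4)*(-809)/1260 = -37223 - (3 + (¼)*√2*10)*(-809)/1260 = -37223 - (3 + 5*√2/2)*(-809)/1260 = -37223 - (-809/420 - 809*√2/504) = -37223 + (809/420 + 809*√2/504) = -15632851/420 + 809*√2/504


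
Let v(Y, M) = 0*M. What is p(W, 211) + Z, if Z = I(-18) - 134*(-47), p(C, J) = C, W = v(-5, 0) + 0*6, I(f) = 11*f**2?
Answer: 9862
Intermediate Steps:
v(Y, M) = 0
W = 0 (W = 0 + 0*6 = 0 + 0 = 0)
Z = 9862 (Z = 11*(-18)**2 - 134*(-47) = 11*324 + 6298 = 3564 + 6298 = 9862)
p(W, 211) + Z = 0 + 9862 = 9862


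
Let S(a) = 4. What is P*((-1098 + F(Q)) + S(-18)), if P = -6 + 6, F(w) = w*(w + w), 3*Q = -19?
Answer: 0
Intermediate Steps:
Q = -19/3 (Q = (⅓)*(-19) = -19/3 ≈ -6.3333)
F(w) = 2*w² (F(w) = w*(2*w) = 2*w²)
P = 0
P*((-1098 + F(Q)) + S(-18)) = 0*((-1098 + 2*(-19/3)²) + 4) = 0*((-1098 + 2*(361/9)) + 4) = 0*((-1098 + 722/9) + 4) = 0*(-9160/9 + 4) = 0*(-9124/9) = 0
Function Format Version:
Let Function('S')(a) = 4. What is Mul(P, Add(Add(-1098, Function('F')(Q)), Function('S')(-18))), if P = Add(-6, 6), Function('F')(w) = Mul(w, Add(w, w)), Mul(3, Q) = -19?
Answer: 0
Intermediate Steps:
Q = Rational(-19, 3) (Q = Mul(Rational(1, 3), -19) = Rational(-19, 3) ≈ -6.3333)
Function('F')(w) = Mul(2, Pow(w, 2)) (Function('F')(w) = Mul(w, Mul(2, w)) = Mul(2, Pow(w, 2)))
P = 0
Mul(P, Add(Add(-1098, Function('F')(Q)), Function('S')(-18))) = Mul(0, Add(Add(-1098, Mul(2, Pow(Rational(-19, 3), 2))), 4)) = Mul(0, Add(Add(-1098, Mul(2, Rational(361, 9))), 4)) = Mul(0, Add(Add(-1098, Rational(722, 9)), 4)) = Mul(0, Add(Rational(-9160, 9), 4)) = Mul(0, Rational(-9124, 9)) = 0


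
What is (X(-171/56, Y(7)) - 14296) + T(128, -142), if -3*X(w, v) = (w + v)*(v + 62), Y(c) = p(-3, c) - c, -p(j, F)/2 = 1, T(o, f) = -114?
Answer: -795035/56 ≈ -14197.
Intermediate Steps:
p(j, F) = -2 (p(j, F) = -2*1 = -2)
Y(c) = -2 - c
X(w, v) = -(62 + v)*(v + w)/3 (X(w, v) = -(w + v)*(v + 62)/3 = -(v + w)*(62 + v)/3 = -(62 + v)*(v + w)/3)
(X(-171/56, Y(7)) - 14296) + T(128, -142) = ((-62*(-2 - 1*7)/3 - (-3534)/56 - (-2 - 1*7)**2/3 - (-2 - 1*7)*(-171/56)/3) - 14296) - 114 = ((-62*(-2 - 7)/3 - (-3534)/56 - (-2 - 7)**2/3 - (-2 - 7)*(-171*1/56)/3) - 14296) - 114 = ((-62/3*(-9) - 62/3*(-171/56) - 1/3*(-9)**2 - 1/3*(-9)*(-171/56)) - 14296) - 114 = ((186 + 1767/28 - 1/3*81 - 513/56) - 14296) - 114 = ((186 + 1767/28 - 27 - 513/56) - 14296) - 114 = (11925/56 - 14296) - 114 = -788651/56 - 114 = -795035/56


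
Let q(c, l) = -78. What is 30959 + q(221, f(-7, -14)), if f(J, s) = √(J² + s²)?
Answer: 30881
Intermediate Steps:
30959 + q(221, f(-7, -14)) = 30959 - 78 = 30881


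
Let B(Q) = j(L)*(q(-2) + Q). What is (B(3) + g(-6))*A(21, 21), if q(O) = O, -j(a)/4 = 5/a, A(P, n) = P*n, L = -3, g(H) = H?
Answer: 294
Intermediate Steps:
j(a) = -20/a
B(Q) = -40/3 + 20*Q/3 (B(Q) = (-20/(-3))*(-2 + Q) = (-20*(-⅓))*(-2 + Q) = 20*(-2 + Q)/3 = -40/3 + 20*Q/3)
(B(3) + g(-6))*A(21, 21) = ((-40/3 + (20/3)*3) - 6)*(21*21) = ((-40/3 + 20) - 6)*441 = (20/3 - 6)*441 = (⅔)*441 = 294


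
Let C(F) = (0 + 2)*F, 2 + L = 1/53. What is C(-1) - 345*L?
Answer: 36119/53 ≈ 681.49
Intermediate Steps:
L = -105/53 (L = -2 + 1/53 = -105/53 ≈ -1.9811)
C(F) = 2*F
C(-1) - 345*L = 2*(-1) - 345*(-105/53) = -2 + 36225/53 = 36119/53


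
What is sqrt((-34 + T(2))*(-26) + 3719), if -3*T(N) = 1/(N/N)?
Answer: sqrt(41505)/3 ≈ 67.909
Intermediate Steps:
T(N) = -1/3 (T(N) = -1/(3*(N/N)) = -1/3/1 = -1/3*1 = -1/3)
sqrt((-34 + T(2))*(-26) + 3719) = sqrt((-34 - 1/3)*(-26) + 3719) = sqrt(-103/3*(-26) + 3719) = sqrt(2678/3 + 3719) = sqrt(13835/3) = sqrt(41505)/3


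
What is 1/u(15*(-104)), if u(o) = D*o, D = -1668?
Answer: 1/2602080 ≈ 3.8431e-7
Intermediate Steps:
u(o) = -1668*o
1/u(15*(-104)) = 1/(-25020*(-104)) = 1/(-1668*(-1560)) = 1/2602080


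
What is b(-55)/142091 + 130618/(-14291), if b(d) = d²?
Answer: -18516411963/2030622481 ≈ -9.1186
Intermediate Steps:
b(-55)/142091 + 130618/(-14291) = (-55)²/142091 + 130618/(-14291) = 3025*(1/142091) + 130618*(-1/14291) = 3025/142091 - 130618/14291 = -18516411963/2030622481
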